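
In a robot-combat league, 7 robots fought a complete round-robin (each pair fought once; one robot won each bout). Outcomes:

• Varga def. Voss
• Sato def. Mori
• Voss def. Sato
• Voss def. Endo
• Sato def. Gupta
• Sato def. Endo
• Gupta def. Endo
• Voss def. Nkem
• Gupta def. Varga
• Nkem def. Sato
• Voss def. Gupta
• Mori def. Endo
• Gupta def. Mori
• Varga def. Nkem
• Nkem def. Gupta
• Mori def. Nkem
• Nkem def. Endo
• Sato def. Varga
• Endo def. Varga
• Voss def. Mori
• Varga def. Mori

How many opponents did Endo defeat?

Endo's results: beat Varga; lost to Nkem, Mori, Sato, Voss, Gupta.
That is 1 win.

1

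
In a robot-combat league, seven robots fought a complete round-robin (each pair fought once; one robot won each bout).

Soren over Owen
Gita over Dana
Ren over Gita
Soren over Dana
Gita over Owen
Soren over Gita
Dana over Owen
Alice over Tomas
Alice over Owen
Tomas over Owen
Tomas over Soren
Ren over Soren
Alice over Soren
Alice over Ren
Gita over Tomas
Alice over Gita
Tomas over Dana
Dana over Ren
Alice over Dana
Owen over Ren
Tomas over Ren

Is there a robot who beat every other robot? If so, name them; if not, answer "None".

Alice

Alice has 6 wins out of 6 opponents — a perfect record.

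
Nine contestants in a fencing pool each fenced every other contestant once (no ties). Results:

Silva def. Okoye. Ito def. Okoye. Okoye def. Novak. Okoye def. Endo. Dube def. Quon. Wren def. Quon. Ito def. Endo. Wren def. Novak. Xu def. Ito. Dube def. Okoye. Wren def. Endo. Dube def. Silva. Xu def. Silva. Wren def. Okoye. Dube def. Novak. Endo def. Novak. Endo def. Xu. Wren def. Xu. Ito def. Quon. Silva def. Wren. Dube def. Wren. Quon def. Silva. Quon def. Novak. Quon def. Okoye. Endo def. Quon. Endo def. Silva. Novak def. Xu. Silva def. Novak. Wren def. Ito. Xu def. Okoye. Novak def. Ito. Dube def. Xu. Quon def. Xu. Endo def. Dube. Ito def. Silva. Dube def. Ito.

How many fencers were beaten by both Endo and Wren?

Endo beat: Silva, Novak, Dube, Quon, Xu.
Wren beat: Okoye, Novak, Endo, Quon, Xu, Ito.
Both beat: Novak, Quon, Xu — 3.

3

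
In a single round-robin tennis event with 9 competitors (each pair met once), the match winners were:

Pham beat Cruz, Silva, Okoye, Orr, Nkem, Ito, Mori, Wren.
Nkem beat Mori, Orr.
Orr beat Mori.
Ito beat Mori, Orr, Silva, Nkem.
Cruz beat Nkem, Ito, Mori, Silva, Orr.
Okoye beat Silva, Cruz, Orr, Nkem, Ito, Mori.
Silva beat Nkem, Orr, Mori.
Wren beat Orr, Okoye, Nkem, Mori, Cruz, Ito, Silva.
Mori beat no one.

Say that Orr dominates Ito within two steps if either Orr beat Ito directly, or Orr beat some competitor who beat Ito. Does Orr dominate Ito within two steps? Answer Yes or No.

Orr did not beat Ito directly.
Orr beat Mori, but each of them lost to Ito. No two-step path.

No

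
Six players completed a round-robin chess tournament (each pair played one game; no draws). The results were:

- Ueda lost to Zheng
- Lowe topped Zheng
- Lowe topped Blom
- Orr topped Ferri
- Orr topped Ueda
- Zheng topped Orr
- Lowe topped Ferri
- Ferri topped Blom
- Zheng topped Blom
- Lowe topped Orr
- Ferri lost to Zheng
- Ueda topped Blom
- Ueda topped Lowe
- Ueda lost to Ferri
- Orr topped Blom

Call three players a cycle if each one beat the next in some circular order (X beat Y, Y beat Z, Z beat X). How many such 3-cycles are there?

Of the C(6,3) = 20 triples, the cyclic ones are: {Lowe, Zheng, Ueda}; {Lowe, Ueda, Ferri}; {Lowe, Ueda, Orr}.
That is 3.

3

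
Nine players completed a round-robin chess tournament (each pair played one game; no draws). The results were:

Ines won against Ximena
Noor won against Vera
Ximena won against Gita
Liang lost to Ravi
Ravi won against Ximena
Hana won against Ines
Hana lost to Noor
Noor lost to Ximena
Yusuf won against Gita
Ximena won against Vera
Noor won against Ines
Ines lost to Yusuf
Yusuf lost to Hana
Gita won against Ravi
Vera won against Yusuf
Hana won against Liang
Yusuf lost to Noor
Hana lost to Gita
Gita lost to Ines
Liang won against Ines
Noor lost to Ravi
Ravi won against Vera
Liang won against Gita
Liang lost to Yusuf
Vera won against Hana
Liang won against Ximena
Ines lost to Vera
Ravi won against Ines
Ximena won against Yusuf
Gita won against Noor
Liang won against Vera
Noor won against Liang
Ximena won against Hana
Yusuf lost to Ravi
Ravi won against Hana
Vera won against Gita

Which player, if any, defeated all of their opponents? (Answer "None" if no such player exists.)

None

Highest win total is Ravi with 7 (out of 8 possible).
Ravi lost to Gita, so no player went undefeated.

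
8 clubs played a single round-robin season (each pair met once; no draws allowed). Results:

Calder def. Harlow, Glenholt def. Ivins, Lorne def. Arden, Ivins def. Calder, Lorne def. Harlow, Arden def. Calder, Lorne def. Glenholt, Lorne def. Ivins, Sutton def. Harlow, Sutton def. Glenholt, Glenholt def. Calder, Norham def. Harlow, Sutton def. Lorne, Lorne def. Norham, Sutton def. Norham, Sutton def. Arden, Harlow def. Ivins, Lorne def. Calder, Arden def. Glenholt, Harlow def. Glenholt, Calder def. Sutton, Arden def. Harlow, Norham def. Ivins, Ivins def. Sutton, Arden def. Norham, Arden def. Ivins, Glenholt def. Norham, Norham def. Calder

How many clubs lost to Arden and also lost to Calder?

1

Arden beat: Ivins, Harlow, Norham, Calder, Glenholt.
Calder beat: Harlow, Sutton.
Both beat: Harlow — 1.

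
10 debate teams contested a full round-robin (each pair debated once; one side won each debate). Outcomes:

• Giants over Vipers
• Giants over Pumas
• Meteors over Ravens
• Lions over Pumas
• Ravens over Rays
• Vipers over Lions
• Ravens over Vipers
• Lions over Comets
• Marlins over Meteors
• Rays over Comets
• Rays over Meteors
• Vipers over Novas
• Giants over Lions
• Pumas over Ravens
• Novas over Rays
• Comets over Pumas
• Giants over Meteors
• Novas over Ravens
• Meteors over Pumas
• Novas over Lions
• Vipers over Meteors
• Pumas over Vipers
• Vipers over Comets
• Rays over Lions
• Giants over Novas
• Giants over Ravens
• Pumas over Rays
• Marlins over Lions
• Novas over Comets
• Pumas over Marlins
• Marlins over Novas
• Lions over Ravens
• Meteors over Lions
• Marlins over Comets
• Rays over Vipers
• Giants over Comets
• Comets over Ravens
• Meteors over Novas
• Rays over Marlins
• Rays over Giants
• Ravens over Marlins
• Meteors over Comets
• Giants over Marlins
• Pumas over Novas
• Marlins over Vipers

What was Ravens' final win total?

3

Ravens' results: beat Rays, Vipers, Marlins; lost to Novas, Giants, Lions, Meteors, Pumas, Comets.
That is 3 wins.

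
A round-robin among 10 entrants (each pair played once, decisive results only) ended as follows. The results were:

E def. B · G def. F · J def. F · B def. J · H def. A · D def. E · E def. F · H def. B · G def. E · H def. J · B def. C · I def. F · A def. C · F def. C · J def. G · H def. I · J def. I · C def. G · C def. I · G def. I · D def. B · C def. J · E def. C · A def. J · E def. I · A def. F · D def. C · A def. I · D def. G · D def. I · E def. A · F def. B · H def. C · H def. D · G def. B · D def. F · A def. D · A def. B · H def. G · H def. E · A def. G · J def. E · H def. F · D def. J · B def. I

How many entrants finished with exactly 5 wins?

Win totals: A 7, B 3, C 3, D 7, E 5, F 2, G 4, H 9, I 1, J 4.
Exactly 5: E — 1 entrant.

1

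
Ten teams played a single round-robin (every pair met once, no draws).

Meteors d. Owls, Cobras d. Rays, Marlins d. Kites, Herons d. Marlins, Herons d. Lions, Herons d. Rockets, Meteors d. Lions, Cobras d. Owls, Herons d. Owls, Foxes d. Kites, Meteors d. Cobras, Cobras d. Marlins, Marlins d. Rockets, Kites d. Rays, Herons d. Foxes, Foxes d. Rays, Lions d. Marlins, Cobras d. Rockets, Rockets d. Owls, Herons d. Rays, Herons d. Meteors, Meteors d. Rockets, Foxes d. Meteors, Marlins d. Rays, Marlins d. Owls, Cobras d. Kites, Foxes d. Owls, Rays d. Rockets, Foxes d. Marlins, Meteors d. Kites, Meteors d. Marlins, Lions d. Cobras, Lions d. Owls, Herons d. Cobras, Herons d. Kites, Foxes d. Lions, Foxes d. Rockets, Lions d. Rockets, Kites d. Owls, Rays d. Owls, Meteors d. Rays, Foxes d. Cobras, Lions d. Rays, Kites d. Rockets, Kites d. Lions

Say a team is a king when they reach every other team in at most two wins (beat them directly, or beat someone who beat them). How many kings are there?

Rays cannot reach Kites, Meteors, Lions, Marlins, Foxes, Cobras, Herons in two steps.
Kites cannot reach Meteors, Foxes, Herons in two steps.
Rockets cannot reach Rays, Kites, Meteors, Lions, Marlins, Foxes, Cobras, Herons in two steps.
Meteors cannot reach Foxes, Herons in two steps.
Lions cannot reach Meteors, Foxes, Herons in two steps.
Owls cannot reach Rays, Kites, Rockets, Meteors, Lions, Marlins, Foxes, Cobras, Herons in two steps.
Marlins cannot reach Meteors, Foxes, Cobras, Herons in two steps.
Foxes cannot reach Herons in two steps.
Cobras cannot reach Meteors, Foxes, Herons in two steps.
Herons reaches everyone (king).
Kings: Herons — 1.

1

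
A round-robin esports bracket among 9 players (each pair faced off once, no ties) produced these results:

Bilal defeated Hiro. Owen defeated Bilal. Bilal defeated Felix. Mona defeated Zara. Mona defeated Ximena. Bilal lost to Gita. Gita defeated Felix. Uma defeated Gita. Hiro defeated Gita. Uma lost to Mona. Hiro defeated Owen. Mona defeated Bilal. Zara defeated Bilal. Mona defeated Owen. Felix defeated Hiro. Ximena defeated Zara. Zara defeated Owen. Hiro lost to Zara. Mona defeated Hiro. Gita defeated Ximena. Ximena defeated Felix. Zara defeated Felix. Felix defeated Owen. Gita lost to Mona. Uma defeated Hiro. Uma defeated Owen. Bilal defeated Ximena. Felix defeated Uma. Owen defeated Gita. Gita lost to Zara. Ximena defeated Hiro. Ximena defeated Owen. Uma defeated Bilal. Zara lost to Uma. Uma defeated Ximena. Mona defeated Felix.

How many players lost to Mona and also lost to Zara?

5

Mona beat: Uma, Bilal, Gita, Owen, Ximena, Zara, Hiro, Felix.
Zara beat: Bilal, Gita, Owen, Hiro, Felix.
Both beat: Bilal, Gita, Owen, Hiro, Felix — 5.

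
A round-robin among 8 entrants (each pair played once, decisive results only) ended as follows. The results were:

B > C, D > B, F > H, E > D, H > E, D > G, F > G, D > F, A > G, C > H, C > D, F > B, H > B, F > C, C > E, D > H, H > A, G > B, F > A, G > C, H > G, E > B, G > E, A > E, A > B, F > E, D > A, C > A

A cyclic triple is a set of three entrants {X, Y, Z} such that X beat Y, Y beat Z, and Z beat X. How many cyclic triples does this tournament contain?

12

Win totals: A 3, B 1, C 4, D 5, E 2, F 6, G 3, H 4.
An entrant with w wins dominates both others in C(w,2) triples; summing gives 3 + 0 + 6 + 10 + 1 + 15 + 3 + 6 = 44 transitive triples.
Total triples C(8,3) = 56, so cyclic triples = 56 − 44 = 12.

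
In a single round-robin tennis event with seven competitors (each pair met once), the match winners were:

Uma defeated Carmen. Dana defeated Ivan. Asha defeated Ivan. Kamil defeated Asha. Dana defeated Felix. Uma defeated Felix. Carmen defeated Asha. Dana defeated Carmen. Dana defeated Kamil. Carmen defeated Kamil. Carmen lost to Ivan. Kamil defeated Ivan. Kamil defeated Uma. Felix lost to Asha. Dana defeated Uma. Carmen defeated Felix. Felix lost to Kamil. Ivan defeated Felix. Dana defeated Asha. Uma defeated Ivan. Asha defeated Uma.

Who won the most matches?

Dana

Win totals: Kamil 4, Carmen 3, Uma 3, Dana 6, Ivan 2, Felix 0, Asha 3.
Dana leads with 6 wins (next highest: 4).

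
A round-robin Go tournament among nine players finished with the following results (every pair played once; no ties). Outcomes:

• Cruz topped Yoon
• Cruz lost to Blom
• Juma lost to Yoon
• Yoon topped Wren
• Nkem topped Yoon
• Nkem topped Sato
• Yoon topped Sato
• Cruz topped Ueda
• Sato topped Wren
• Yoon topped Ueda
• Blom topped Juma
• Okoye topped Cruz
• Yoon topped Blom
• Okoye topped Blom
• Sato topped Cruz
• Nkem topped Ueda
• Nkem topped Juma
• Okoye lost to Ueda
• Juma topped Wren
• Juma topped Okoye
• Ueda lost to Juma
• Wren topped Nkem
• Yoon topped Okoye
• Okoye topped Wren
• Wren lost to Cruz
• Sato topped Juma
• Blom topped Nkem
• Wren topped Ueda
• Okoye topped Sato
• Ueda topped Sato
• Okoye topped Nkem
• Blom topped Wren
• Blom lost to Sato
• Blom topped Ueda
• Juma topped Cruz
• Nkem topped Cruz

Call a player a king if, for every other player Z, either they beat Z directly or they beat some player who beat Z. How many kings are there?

7

Okoye reaches everyone (king).
Sato reaches everyone (king).
Wren cannot reach Blom in two steps.
Juma reaches everyone (king).
Yoon reaches everyone (king).
Cruz reaches everyone (king).
Nkem reaches everyone (king).
Blom reaches everyone (king).
Ueda cannot reach Yoon in two steps.
Kings: Okoye, Sato, Juma, Yoon, Cruz, Nkem, Blom — 7.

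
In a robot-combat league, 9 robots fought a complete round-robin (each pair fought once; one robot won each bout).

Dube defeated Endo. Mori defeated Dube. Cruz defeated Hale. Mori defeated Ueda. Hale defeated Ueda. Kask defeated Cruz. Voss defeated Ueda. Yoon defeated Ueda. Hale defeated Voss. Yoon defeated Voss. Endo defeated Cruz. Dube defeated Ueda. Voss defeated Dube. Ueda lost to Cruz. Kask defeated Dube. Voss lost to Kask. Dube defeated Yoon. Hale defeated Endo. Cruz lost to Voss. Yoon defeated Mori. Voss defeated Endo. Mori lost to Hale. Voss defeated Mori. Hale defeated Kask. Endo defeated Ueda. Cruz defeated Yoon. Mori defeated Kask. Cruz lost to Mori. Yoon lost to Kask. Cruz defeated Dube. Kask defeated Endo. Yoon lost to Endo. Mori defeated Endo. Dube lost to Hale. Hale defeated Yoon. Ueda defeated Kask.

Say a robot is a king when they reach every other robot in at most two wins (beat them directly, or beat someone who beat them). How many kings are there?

Endo reaches everyone (king).
Hale reaches everyone (king).
Dube cannot reach Hale in two steps.
Mori reaches everyone (king).
Cruz reaches everyone (king).
Kask reaches everyone (king).
Yoon cannot reach Hale in two steps.
Voss reaches everyone (king).
Ueda cannot reach Hale, Mori in two steps.
Kings: Endo, Hale, Mori, Cruz, Kask, Voss — 6.

6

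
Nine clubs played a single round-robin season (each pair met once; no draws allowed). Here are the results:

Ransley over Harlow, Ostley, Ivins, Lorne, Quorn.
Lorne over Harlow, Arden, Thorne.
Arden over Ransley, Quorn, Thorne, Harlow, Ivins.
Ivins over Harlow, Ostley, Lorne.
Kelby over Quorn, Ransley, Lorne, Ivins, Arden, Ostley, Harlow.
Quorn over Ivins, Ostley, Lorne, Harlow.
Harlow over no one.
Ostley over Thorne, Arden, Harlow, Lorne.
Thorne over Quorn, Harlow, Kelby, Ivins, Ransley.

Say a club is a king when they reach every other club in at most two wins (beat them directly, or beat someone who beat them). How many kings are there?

Quorn cannot reach Ransley, Kelby in two steps.
Arden reaches everyone (king).
Harlow cannot reach Quorn, Arden, Thorne, Ransley, Ostley, Lorne, Ivins, Kelby in two steps.
Thorne reaches everyone (king).
Ransley cannot reach Kelby in two steps.
Ostley reaches everyone (king).
Lorne cannot reach Ostley in two steps.
Ivins cannot reach Quorn, Ransley, Kelby in two steps.
Kelby reaches everyone (king).
Kings: Arden, Thorne, Ostley, Kelby — 4.

4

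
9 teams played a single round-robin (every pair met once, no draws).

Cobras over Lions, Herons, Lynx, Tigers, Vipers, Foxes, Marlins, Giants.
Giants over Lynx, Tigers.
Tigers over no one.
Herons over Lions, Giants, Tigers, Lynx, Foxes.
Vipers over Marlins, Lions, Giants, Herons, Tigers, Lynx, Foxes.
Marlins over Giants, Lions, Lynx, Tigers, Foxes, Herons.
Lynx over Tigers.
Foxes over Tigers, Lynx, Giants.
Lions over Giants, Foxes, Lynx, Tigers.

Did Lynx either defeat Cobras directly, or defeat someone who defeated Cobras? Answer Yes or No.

No

Lynx did not beat Cobras directly.
Lynx beat Tigers, but each of them lost to Cobras. No two-step path.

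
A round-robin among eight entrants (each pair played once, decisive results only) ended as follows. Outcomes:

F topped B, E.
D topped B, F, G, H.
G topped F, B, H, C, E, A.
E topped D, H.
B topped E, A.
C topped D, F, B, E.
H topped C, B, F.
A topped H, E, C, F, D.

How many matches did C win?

C's results: beat B, D, E, F; lost to A, G, H.
That is 4 wins.

4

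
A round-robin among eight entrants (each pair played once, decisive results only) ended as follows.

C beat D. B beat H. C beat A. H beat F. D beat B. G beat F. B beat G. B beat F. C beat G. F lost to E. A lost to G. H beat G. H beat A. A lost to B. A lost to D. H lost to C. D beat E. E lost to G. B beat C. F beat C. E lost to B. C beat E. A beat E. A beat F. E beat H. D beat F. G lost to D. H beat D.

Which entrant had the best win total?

Win totals: A 2, B 6, C 5, D 5, E 2, F 1, G 3, H 4.
B leads with 6 wins (next highest: 5).

B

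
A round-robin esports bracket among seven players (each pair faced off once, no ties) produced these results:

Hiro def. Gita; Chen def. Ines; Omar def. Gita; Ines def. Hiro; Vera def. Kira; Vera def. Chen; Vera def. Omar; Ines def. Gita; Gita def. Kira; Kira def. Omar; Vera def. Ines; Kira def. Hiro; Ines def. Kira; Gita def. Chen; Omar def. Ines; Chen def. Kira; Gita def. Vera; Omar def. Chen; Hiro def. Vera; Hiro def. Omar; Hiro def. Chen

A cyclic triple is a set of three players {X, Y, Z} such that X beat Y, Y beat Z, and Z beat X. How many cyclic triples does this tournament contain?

12

Win totals: Gita 3, Kira 2, Ines 3, Vera 4, Chen 2, Hiro 4, Omar 3.
A player with w wins dominates both others in C(w,2) triples; summing gives 3 + 1 + 3 + 6 + 1 + 6 + 3 = 23 transitive triples.
Total triples C(7,3) = 35, so cyclic triples = 35 − 23 = 12.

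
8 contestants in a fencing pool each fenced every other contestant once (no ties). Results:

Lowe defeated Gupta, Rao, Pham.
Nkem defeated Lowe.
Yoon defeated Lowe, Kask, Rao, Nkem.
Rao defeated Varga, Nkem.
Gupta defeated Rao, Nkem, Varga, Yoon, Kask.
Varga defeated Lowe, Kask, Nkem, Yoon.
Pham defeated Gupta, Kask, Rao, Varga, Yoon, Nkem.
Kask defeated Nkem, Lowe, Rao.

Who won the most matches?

Win totals: Rao 2, Gupta 5, Lowe 3, Yoon 4, Kask 3, Nkem 1, Pham 6, Varga 4.
Pham leads with 6 wins (next highest: 5).

Pham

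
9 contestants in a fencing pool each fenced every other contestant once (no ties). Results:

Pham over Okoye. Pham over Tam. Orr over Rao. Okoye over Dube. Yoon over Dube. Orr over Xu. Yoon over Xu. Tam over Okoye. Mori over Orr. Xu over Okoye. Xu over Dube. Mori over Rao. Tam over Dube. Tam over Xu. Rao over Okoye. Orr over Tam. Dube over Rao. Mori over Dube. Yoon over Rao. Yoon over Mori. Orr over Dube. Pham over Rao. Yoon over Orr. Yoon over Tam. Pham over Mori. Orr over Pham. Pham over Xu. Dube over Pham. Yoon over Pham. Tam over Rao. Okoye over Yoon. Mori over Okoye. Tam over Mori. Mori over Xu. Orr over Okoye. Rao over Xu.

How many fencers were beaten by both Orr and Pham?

Orr beat: Rao, Xu, Okoye, Dube, Tam, Pham.
Pham beat: Mori, Rao, Xu, Okoye, Tam.
Both beat: Rao, Xu, Okoye, Tam — 4.

4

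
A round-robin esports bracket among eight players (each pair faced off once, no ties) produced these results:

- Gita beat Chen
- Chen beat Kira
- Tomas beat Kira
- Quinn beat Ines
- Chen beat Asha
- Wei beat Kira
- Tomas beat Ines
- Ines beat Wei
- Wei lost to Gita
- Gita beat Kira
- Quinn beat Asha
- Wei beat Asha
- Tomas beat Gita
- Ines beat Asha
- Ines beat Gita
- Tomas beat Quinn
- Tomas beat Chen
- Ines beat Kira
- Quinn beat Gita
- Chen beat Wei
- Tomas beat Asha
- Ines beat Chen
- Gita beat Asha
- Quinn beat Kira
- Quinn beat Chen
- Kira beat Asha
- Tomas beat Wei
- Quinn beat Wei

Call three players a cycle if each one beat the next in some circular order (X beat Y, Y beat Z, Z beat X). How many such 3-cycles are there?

Win totals: Gita 4, Ines 5, Quinn 6, Wei 2, Tomas 7, Kira 1, Asha 0, Chen 3.
A player with w wins dominates both others in C(w,2) triples; summing gives 6 + 10 + 15 + 1 + 21 + 0 + 0 + 3 = 56 transitive triples.
Total triples C(8,3) = 56, so cyclic triples = 56 − 56 = 0.

0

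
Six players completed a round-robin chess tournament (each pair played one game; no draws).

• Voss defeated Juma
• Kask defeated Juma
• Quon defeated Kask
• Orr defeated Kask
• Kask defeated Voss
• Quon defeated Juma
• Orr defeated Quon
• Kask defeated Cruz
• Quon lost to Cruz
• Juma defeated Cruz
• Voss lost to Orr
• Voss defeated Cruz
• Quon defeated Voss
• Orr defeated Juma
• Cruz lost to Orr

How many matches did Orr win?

Orr's results: beat Quon, Cruz, Kask, Voss, Juma; lost to no one.
That is 5 wins.

5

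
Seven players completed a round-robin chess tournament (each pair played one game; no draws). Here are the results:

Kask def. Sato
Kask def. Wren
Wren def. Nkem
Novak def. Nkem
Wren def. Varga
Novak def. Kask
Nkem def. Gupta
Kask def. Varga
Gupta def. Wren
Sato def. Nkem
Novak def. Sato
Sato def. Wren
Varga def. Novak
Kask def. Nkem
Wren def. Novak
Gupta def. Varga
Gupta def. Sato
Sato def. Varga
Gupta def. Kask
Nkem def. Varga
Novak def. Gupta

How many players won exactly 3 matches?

2

Win totals: Nkem 2, Sato 3, Gupta 4, Novak 4, Wren 3, Kask 4, Varga 1.
Exactly 3: Sato, Wren — 2 players.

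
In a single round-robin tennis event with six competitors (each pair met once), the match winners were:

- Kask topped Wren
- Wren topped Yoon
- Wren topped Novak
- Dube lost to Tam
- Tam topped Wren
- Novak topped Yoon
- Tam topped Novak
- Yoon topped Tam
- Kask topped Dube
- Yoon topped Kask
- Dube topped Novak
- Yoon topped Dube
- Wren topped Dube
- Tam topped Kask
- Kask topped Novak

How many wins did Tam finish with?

Tam's results: beat Wren, Kask, Novak, Dube; lost to Yoon.
That is 4 wins.

4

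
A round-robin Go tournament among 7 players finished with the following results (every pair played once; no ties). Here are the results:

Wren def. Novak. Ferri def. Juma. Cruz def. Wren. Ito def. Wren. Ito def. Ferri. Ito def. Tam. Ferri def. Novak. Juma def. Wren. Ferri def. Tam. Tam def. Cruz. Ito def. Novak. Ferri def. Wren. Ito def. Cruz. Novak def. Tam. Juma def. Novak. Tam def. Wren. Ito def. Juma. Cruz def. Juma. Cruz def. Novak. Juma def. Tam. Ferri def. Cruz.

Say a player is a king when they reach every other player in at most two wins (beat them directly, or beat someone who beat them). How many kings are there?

Wren cannot reach Ferri, Cruz, Juma, Ito in two steps.
Ferri cannot reach Ito in two steps.
Tam cannot reach Ferri, Ito in two steps.
Novak cannot reach Ferri, Juma, Ito in two steps.
Cruz cannot reach Ferri, Ito in two steps.
Juma cannot reach Ferri, Ito in two steps.
Ito reaches everyone (king).
Kings: Ito — 1.

1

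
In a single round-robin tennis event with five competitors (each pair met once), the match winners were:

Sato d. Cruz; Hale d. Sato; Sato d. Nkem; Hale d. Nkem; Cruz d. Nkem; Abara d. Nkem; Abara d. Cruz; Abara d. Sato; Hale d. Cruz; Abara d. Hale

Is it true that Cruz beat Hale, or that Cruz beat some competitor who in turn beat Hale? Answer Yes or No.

Cruz did not beat Hale directly.
Cruz beat Nkem, but each of them lost to Hale. No two-step path.

No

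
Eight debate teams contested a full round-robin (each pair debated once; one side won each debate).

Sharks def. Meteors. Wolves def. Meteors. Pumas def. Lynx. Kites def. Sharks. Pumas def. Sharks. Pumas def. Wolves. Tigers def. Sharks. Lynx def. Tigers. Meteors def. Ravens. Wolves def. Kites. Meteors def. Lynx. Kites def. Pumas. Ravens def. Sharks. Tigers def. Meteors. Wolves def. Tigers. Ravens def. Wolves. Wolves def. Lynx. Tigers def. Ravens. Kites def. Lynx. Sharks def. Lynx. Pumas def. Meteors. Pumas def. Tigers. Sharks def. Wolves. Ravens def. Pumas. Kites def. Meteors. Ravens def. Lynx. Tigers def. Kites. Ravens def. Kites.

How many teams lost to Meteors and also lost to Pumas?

1

Meteors beat: Ravens, Lynx.
Pumas beat: Meteors, Wolves, Tigers, Lynx, Sharks.
Both beat: Lynx — 1.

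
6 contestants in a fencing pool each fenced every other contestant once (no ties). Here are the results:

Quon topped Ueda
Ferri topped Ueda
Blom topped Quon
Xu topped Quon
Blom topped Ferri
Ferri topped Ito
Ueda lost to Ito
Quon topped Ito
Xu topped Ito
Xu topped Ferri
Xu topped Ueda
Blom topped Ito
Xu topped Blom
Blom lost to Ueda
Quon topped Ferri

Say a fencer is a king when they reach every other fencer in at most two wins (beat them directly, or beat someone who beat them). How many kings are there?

Ito cannot reach Quon, Ferri, Xu in two steps.
Quon cannot reach Xu in two steps.
Blom cannot reach Xu in two steps.
Ferri cannot reach Quon, Xu in two steps.
Ueda cannot reach Xu in two steps.
Xu reaches everyone (king).
Kings: Xu — 1.

1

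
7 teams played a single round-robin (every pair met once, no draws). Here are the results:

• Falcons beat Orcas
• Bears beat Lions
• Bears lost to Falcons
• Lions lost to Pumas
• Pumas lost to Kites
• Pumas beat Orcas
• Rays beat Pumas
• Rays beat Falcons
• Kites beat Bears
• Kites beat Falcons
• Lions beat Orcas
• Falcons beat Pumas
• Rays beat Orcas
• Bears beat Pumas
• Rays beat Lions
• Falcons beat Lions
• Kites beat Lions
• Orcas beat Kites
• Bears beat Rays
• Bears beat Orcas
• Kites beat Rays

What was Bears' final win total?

4

Bears' results: beat Lions, Rays, Pumas, Orcas; lost to Falcons, Kites.
That is 4 wins.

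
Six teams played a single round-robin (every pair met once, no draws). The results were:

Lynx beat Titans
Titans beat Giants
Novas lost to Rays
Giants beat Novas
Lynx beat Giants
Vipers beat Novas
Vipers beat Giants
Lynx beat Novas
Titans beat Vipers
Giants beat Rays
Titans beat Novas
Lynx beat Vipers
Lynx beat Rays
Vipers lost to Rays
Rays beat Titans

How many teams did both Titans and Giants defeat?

Titans beat: Vipers, Giants, Novas.
Giants beat: Rays, Novas.
Both beat: Novas — 1.

1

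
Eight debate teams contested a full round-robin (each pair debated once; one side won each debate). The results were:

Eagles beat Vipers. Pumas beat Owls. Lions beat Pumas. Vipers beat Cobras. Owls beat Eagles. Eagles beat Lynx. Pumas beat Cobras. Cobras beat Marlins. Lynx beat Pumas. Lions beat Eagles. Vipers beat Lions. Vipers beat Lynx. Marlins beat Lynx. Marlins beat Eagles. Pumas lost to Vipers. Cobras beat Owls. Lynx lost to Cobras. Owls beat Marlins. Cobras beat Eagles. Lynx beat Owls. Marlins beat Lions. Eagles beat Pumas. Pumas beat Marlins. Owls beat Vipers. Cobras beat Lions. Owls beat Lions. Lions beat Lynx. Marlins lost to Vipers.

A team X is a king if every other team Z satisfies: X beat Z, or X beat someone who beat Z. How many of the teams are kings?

Lynx reaches everyone (king).
Owls reaches everyone (king).
Eagles reaches everyone (king).
Cobras reaches everyone (king).
Pumas reaches everyone (king).
Vipers reaches everyone (king).
Marlins cannot reach Cobras in two steps.
Lions reaches everyone (king).
Kings: Lynx, Owls, Eagles, Cobras, Pumas, Vipers, Lions — 7.

7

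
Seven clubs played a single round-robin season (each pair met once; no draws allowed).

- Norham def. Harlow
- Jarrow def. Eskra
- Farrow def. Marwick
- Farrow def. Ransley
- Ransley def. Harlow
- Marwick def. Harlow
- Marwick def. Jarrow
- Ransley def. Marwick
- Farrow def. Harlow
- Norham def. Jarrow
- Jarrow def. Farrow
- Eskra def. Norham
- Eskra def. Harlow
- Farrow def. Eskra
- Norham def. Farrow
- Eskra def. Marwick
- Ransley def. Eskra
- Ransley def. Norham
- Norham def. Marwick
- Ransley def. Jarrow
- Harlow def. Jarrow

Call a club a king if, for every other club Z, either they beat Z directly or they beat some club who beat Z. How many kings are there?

Ransley reaches everyone (king).
Farrow reaches everyone (king).
Marwick cannot reach Ransley, Norham in two steps.
Jarrow reaches everyone (king).
Eskra cannot reach Ransley in two steps.
Harlow cannot reach Ransley, Marwick, Norham in two steps.
Norham reaches everyone (king).
Kings: Ransley, Farrow, Jarrow, Norham — 4.

4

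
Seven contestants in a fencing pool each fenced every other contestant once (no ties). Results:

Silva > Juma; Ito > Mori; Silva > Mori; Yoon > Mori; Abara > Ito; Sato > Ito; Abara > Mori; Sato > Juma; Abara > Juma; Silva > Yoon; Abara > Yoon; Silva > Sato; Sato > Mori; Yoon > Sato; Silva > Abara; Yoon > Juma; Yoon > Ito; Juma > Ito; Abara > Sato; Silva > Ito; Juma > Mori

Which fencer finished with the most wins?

Win totals: Abara 5, Ito 1, Yoon 4, Mori 0, Sato 3, Silva 6, Juma 2.
Silva leads with 6 wins (next highest: 5).

Silva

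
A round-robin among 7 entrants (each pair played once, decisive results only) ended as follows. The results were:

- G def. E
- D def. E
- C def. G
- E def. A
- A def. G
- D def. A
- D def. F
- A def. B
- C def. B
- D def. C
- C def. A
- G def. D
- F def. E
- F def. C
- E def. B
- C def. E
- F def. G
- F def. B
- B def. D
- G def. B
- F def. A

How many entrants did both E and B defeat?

E beat: A, B.
B beat: D.
No one was beaten by both.

0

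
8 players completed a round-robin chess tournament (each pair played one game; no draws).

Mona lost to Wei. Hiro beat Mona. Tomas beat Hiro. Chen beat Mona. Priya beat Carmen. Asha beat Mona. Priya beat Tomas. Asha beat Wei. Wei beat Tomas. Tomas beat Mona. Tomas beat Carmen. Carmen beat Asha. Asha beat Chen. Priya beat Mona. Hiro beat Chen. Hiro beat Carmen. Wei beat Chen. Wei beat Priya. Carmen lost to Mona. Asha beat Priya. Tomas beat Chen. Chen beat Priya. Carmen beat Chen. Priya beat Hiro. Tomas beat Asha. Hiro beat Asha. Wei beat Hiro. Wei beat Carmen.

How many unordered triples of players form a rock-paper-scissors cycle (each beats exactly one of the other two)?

11

Win totals: Asha 4, Mona 1, Chen 2, Carmen 2, Wei 6, Hiro 4, Tomas 5, Priya 4.
A player with w wins dominates both others in C(w,2) triples; summing gives 6 + 0 + 1 + 1 + 15 + 6 + 10 + 6 = 45 transitive triples.
Total triples C(8,3) = 56, so cyclic triples = 56 − 45 = 11.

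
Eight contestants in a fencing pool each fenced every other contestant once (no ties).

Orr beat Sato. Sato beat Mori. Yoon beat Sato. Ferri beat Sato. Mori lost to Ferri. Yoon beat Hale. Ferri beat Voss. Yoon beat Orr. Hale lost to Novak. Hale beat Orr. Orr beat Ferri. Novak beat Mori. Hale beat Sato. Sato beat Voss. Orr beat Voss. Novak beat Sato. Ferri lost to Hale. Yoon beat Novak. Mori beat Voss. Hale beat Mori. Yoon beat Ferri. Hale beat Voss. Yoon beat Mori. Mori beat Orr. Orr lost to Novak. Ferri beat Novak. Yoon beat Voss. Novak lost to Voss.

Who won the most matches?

Yoon

Win totals: Orr 3, Mori 2, Novak 4, Voss 1, Yoon 7, Ferri 4, Sato 2, Hale 5.
Yoon leads with 7 wins (next highest: 5).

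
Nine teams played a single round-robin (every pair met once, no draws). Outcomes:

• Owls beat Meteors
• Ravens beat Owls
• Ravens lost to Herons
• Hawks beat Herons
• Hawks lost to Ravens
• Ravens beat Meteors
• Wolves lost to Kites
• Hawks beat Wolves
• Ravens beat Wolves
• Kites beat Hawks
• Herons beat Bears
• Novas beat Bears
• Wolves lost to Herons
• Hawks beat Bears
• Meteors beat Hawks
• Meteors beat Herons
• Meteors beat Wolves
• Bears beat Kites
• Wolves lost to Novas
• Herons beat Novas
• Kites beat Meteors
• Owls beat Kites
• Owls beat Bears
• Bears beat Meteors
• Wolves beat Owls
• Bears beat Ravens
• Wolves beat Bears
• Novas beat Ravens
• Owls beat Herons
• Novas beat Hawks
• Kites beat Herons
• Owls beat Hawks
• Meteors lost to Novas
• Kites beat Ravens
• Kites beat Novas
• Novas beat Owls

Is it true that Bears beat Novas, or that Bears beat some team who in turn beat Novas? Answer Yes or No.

Bears did not beat Novas directly.
Bears beat Kites, Ravens, Meteors. Of those, Kites beat Novas.

Yes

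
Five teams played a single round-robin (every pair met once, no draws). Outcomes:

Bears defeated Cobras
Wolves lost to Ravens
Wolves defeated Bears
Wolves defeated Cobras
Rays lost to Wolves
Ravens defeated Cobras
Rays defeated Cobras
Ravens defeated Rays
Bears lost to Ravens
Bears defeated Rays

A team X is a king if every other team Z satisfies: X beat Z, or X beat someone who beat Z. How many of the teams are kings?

1

Bears cannot reach Wolves, Ravens in two steps.
Wolves cannot reach Ravens in two steps.
Cobras cannot reach Bears, Wolves, Rays, Ravens in two steps.
Rays cannot reach Bears, Wolves, Ravens in two steps.
Ravens reaches everyone (king).
Kings: Ravens — 1.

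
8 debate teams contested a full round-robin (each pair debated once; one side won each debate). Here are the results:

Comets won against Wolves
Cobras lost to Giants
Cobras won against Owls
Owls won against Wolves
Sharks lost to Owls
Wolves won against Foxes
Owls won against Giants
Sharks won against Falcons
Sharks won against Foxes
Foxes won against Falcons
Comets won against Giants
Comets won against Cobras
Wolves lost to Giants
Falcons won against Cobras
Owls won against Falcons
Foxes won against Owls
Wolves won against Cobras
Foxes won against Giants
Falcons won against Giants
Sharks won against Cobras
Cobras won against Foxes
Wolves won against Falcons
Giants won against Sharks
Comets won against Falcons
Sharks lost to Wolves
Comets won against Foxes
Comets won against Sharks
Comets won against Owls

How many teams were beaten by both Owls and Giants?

2

Owls beat: Wolves, Giants, Sharks, Falcons.
Giants beat: Wolves, Cobras, Sharks.
Both beat: Wolves, Sharks — 2.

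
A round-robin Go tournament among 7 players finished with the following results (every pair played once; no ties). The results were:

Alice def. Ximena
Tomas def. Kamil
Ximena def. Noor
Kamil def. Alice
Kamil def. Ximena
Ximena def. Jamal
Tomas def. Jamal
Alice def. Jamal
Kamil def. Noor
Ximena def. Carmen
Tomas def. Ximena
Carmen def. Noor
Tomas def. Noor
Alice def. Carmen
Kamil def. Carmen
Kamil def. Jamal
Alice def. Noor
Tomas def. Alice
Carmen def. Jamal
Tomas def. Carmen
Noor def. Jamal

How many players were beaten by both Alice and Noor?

Alice beat: Carmen, Ximena, Jamal, Noor.
Noor beat: Jamal.
Both beat: Jamal — 1.

1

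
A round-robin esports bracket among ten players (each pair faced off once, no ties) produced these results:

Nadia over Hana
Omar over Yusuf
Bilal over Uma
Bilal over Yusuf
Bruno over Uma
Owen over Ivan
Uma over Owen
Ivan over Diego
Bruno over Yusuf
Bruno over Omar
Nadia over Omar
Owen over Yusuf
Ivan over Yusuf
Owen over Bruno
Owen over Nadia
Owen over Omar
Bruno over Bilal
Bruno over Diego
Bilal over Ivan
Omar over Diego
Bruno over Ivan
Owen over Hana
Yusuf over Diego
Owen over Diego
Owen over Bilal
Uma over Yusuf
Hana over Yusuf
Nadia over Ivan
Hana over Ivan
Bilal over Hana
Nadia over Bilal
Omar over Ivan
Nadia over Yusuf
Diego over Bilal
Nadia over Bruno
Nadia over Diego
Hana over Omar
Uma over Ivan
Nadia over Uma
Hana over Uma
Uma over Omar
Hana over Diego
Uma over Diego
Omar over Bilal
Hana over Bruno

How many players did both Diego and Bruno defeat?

Diego beat: Bilal.
Bruno beat: Ivan, Yusuf, Diego, Omar, Uma, Bilal.
Both beat: Bilal — 1.

1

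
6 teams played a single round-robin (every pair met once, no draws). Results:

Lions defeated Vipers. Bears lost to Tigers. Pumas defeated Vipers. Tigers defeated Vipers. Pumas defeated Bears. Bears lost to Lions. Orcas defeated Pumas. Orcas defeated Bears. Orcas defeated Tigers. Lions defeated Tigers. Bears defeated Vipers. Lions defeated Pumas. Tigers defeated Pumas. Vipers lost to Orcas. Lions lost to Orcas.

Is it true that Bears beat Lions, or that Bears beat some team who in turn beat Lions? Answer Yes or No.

No

Bears did not beat Lions directly.
Bears beat Vipers, but each of them lost to Lions. No two-step path.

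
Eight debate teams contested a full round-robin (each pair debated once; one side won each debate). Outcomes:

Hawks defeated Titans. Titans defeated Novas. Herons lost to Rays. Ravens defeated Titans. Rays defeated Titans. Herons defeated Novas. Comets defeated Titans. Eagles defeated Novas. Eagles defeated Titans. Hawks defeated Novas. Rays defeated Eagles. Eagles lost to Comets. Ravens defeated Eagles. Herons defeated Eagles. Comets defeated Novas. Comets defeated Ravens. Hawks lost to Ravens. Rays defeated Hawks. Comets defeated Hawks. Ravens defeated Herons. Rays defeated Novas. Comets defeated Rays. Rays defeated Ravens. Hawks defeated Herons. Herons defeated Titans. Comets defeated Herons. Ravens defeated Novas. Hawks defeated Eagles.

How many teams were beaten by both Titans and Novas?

0

Titans beat: Novas.
Novas beat: no one.
No one was beaten by both.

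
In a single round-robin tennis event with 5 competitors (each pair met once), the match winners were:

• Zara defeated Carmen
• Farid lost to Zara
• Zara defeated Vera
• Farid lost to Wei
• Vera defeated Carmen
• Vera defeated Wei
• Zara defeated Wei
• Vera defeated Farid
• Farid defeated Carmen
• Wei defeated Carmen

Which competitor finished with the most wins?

Win totals: Carmen 0, Wei 2, Zara 4, Vera 3, Farid 1.
Zara leads with 4 wins (next highest: 3).

Zara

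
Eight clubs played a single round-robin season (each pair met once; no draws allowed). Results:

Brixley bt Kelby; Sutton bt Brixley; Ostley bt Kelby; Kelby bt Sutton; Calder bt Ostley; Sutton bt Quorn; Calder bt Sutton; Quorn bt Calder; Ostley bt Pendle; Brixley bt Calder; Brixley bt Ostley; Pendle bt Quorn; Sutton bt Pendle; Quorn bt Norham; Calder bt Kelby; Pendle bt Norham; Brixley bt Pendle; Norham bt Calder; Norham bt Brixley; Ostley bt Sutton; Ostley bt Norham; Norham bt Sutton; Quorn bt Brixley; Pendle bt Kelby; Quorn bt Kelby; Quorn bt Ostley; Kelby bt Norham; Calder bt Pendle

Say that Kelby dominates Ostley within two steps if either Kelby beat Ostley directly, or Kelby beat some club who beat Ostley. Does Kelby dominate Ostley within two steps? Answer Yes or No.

No

Kelby did not beat Ostley directly.
Kelby beat Norham, Sutton, but each of them lost to Ostley. No two-step path.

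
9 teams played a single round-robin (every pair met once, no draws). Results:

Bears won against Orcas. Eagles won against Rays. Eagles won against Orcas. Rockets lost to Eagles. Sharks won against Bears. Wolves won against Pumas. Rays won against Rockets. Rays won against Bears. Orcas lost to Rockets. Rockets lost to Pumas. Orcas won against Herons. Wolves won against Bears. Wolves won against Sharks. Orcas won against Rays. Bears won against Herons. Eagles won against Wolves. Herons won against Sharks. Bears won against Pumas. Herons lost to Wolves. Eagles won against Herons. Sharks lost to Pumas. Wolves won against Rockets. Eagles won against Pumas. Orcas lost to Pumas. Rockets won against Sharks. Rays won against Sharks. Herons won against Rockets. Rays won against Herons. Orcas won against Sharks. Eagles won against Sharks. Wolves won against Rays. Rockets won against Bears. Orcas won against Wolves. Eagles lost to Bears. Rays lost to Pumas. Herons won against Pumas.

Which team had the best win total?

Eagles

Win totals: Rays 4, Orcas 4, Bears 4, Wolves 6, Pumas 4, Eagles 7, Herons 3, Rockets 3, Sharks 1.
Eagles leads with 7 wins (next highest: 6).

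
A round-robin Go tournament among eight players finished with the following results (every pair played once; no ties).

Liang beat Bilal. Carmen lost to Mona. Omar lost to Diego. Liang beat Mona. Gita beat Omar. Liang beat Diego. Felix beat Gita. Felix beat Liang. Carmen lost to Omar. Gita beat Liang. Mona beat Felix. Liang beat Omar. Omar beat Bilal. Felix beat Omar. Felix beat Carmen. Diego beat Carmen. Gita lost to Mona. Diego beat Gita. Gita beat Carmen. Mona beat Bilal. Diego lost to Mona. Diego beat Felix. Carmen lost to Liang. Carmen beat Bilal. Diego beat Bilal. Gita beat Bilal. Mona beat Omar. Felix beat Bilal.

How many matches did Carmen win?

1

Carmen's results: beat Bilal; lost to Omar, Diego, Liang, Gita, Mona, Felix.
That is 1 win.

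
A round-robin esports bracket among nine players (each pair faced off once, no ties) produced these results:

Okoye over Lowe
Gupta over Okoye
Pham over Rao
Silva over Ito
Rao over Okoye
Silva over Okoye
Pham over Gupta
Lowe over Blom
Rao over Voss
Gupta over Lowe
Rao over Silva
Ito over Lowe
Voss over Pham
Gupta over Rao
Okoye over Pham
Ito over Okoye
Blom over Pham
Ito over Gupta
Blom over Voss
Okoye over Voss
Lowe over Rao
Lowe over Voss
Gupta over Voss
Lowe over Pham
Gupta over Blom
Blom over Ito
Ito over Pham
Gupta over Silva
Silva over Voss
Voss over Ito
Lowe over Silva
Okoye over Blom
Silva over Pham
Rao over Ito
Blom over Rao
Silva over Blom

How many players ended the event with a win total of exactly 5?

Win totals: Silva 5, Ito 4, Okoye 4, Rao 4, Gupta 6, Blom 4, Pham 2, Voss 2, Lowe 5.
Exactly 5: Silva, Lowe — 2 players.

2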